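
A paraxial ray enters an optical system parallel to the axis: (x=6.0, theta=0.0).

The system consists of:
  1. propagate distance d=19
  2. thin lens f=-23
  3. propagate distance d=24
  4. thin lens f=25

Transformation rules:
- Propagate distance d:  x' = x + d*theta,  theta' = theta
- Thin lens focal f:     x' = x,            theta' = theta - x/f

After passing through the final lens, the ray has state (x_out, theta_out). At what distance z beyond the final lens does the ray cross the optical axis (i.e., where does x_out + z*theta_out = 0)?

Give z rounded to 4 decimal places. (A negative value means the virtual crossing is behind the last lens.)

Initial: x=6.0000 theta=0.0000
After 1 (propagate distance d=19): x=6.0000 theta=0.0000
After 2 (thin lens f=-23): x=6.0000 theta=6/23 (≈0.2609)
After 3 (propagate distance d=24): x=282/23 (≈12.2609) theta=6/23 (≈0.2609)
After 4 (thin lens f=25): x=282/23 (≈12.2609) theta=-132/575 (≈-0.2296)
z_focus = -x_out/theta_out = -(282/23)/(-132/575) = 1175/22 ≈ 53.4091
Rounded to 4 decimal places: z = 53.4091

Answer: 53.4091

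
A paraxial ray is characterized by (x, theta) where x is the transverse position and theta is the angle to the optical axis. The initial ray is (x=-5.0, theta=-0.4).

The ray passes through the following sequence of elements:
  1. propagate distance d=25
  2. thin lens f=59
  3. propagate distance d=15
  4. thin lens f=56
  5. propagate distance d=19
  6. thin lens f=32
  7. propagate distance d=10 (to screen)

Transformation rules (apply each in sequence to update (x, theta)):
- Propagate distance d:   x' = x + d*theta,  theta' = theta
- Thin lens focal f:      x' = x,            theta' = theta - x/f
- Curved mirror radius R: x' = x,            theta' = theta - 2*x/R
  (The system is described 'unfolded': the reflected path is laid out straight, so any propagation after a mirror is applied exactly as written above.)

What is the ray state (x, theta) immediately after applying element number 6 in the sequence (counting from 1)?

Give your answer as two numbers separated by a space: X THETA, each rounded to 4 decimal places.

Answer: -14.1248 0.6025

Derivation:
Initial: x=-5.0000 theta=-0.4000
After 1 (propagate distance d=25): x=-15.0000 theta=-0.4000
After 2 (thin lens f=59): x=-15.0000 theta=-43/295 (≈-0.1458)
After 3 (propagate distance d=15): x=-1014/59 (≈-17.1864) theta=-43/295 (≈-0.1458)
After 4 (thin lens f=56): x=-1014/59 (≈-17.1864) theta=1331/8260 (≈0.1611)
After 5 (propagate distance d=19): x=-116671/8260 (≈-14.1248) theta=1331/8260 (≈0.1611)
After 6 (thin lens f=32): x=-116671/8260 (≈-14.1248) theta=159263/264320 (≈0.6025)
Rounded to 4 decimal places: x = -14.1248, theta = 0.6025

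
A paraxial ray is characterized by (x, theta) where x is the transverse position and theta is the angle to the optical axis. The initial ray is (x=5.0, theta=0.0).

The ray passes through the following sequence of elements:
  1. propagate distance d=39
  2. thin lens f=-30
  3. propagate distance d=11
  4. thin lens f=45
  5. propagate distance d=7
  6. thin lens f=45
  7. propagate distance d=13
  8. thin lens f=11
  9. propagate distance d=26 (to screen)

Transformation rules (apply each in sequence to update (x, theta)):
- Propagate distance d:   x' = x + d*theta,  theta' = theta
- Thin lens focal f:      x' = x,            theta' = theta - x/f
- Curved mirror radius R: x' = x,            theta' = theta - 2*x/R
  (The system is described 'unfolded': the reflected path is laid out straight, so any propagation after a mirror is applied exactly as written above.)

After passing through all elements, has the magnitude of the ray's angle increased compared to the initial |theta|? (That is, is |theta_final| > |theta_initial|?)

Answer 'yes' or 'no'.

Answer: yes

Derivation:
Initial: x=5.0000 theta=0.0000
After 1 (propagate distance d=39): x=5.0000 theta=0.0000
After 2 (thin lens f=-30): x=5.0000 theta=1/6 (≈0.1667)
After 3 (propagate distance d=11): x=41/6 (≈6.8333) theta=1/6 (≈0.1667)
After 4 (thin lens f=45): x=41/6 (≈6.8333) theta=2/135 (≈0.0148)
After 5 (propagate distance d=7): x=1873/270 (≈6.9370) theta=2/135 (≈0.0148)
After 6 (thin lens f=45): x=1873/270 (≈6.9370) theta=-1693/12150 (≈-0.1393)
After 7 (propagate distance d=13): x=31138/6075 (≈5.1256) theta=-1693/12150 (≈-0.1393)
After 8 (thin lens f=11): x=31138/6075 (≈5.1256) theta=-80899/133650 (≈-0.6053)
After 9 (propagate distance d=26 (to screen)): x=-709169/66825 (≈-10.6123) theta=-80899/133650 (≈-0.6053)
|theta_initial|=0.0000 |theta_final|=80899/133650 (≈0.6053) -> increased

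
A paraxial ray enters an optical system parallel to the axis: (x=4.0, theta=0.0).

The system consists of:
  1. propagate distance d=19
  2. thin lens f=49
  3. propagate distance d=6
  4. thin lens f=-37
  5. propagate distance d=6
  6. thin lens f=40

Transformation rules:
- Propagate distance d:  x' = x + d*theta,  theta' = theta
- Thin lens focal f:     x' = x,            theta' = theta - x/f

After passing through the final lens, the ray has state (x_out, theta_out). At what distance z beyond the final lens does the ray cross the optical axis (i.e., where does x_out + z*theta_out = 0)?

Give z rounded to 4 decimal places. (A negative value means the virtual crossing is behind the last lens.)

Answer: 46.9214

Derivation:
Initial: x=4.0000 theta=0.0000
After 1 (propagate distance d=19): x=4.0000 theta=0.0000
After 2 (thin lens f=49): x=4.0000 theta=-4/49 (≈-0.0816)
After 3 (propagate distance d=6): x=172/49 (≈3.5102) theta=-4/49 (≈-0.0816)
After 4 (thin lens f=-37): x=172/49 (≈3.5102) theta=24/1813 (≈0.0132)
After 5 (propagate distance d=6): x=6508/1813 (≈3.5896) theta=24/1813 (≈0.0132)
After 6 (thin lens f=40): x=6508/1813 (≈3.5896) theta=-1387/18130 (≈-0.0765)
z_focus = -x_out/theta_out = -(6508/1813)/(-1387/18130) = 65080/1387 ≈ 46.9214
Rounded to 4 decimal places: z = 46.9214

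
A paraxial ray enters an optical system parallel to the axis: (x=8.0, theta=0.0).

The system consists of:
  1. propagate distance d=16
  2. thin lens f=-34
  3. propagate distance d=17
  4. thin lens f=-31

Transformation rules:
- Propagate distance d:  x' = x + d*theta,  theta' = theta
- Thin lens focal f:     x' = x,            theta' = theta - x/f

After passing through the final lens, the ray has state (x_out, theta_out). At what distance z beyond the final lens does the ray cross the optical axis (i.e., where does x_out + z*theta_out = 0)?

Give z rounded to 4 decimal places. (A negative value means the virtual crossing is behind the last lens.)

Answer: -19.2805

Derivation:
Initial: x=8.0000 theta=0.0000
After 1 (propagate distance d=16): x=8.0000 theta=0.0000
After 2 (thin lens f=-34): x=8.0000 theta=4/17 (≈0.2353)
After 3 (propagate distance d=17): x=12.0000 theta=4/17 (≈0.2353)
After 4 (thin lens f=-31): x=12.0000 theta=328/527 (≈0.6224)
z_focus = -x_out/theta_out = -(12.0000)/(328/527) = -1581/82 ≈ -19.2805
Rounded to 4 decimal places: z = -19.2805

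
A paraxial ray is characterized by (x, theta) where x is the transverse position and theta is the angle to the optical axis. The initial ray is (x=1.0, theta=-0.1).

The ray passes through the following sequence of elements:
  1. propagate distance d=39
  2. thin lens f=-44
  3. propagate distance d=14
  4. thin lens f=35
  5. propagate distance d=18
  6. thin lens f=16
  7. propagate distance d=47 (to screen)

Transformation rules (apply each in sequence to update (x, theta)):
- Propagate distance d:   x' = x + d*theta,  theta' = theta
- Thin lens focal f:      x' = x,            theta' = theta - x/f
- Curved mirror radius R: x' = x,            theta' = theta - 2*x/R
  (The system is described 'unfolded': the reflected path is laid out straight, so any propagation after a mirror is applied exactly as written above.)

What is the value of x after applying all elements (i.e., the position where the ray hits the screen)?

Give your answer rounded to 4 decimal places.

Answer: 9.9167

Derivation:
Initial: x=1.0000 theta=-0.1000
After 1 (propagate distance d=39): x=-2.9000 theta=-0.1000
After 2 (thin lens f=-44): x=-2.9000 theta=-73/440 (≈-0.1659)
After 3 (propagate distance d=14): x=-1149/220 (≈-5.2227) theta=-73/440 (≈-0.1659)
After 4 (thin lens f=35): x=-1149/220 (≈-5.2227) theta=-257/15400 (≈-0.0167)
After 5 (propagate distance d=18): x=-10632/1925 (≈-5.5231) theta=-257/15400 (≈-0.0167)
After 6 (thin lens f=16): x=-10632/1925 (≈-5.5231) theta=5059/15400 (≈0.3285)
After 7 (propagate distance d=47 (to screen)): x=152717/15400 (≈9.9167) theta=5059/15400 (≈0.3285)
Rounded to 4 decimal places: x = 9.9167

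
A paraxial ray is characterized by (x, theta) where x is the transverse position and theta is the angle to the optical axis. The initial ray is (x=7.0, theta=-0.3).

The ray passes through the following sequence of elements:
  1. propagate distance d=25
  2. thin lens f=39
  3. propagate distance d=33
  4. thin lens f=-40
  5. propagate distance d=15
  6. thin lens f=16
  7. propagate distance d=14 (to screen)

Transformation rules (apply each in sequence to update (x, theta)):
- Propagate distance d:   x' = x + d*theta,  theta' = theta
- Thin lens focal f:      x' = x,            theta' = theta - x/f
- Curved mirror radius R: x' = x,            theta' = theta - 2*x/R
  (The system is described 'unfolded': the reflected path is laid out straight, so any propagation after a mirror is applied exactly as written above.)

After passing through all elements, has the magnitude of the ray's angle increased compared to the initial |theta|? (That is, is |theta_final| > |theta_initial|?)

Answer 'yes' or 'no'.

Answer: yes

Derivation:
Initial: x=7.0000 theta=-0.3000
After 1 (propagate distance d=25): x=-0.5000 theta=-0.3000
After 2 (thin lens f=39): x=-0.5000 theta=-56/195 (≈-0.2872)
After 3 (propagate distance d=33): x=-1297/130 (≈-9.9769) theta=-56/195 (≈-0.2872)
After 4 (thin lens f=-40): x=-1297/130 (≈-9.9769) theta=-8371/15600 (≈-0.5366)
After 5 (propagate distance d=15): x=-18747/1040 (≈-18.0260) theta=-8371/15600 (≈-0.5366)
After 6 (thin lens f=16): x=-18747/1040 (≈-18.0260) theta=147269/249600 (≈0.5900)
After 7 (propagate distance d=14 (to screen)): x=-1218757/124800 (≈-9.7657) theta=147269/249600 (≈0.5900)
|theta_initial|=0.3000 |theta_final|=147269/249600 (≈0.5900) -> increased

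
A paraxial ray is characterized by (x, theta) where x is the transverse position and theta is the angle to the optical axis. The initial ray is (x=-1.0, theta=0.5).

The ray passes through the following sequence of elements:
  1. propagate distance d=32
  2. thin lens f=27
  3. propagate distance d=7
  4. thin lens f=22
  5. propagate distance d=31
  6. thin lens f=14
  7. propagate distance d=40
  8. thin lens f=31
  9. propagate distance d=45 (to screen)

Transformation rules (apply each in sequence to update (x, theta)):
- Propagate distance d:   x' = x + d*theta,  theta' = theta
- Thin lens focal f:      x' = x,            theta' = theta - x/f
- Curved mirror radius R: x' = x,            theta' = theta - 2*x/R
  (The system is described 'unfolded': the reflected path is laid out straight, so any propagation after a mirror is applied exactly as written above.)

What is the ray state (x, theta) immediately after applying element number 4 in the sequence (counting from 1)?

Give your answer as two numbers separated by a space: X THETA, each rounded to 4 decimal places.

Answer: 14.6111 -0.7197

Derivation:
Initial: x=-1.0000 theta=0.5000
After 1 (propagate distance d=32): x=15.0000 theta=0.5000
After 2 (thin lens f=27): x=15.0000 theta=-1/18 (≈-0.0556)
After 3 (propagate distance d=7): x=263/18 (≈14.6111) theta=-1/18 (≈-0.0556)
After 4 (thin lens f=22): x=263/18 (≈14.6111) theta=-95/132 (≈-0.7197)
Rounded to 4 decimal places: x = 14.6111, theta = -0.7197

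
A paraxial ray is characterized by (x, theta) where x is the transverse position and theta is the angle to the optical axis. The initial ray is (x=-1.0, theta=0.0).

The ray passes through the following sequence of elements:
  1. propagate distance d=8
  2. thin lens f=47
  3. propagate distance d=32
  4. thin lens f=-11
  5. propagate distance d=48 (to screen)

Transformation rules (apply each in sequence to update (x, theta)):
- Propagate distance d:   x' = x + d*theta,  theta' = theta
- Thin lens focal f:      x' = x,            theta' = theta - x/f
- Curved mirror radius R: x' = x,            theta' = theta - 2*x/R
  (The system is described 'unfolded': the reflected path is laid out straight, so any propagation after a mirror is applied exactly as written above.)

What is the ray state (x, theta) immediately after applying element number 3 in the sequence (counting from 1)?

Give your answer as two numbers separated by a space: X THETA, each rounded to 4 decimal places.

Initial: x=-1.0000 theta=0.0000
After 1 (propagate distance d=8): x=-1.0000 theta=0.0000
After 2 (thin lens f=47): x=-1.0000 theta=1/47 (≈0.0213)
After 3 (propagate distance d=32): x=-15/47 (≈-0.3191) theta=1/47 (≈0.0213)
Rounded to 4 decimal places: x = -0.3191, theta = 0.0213

Answer: -0.3191 0.0213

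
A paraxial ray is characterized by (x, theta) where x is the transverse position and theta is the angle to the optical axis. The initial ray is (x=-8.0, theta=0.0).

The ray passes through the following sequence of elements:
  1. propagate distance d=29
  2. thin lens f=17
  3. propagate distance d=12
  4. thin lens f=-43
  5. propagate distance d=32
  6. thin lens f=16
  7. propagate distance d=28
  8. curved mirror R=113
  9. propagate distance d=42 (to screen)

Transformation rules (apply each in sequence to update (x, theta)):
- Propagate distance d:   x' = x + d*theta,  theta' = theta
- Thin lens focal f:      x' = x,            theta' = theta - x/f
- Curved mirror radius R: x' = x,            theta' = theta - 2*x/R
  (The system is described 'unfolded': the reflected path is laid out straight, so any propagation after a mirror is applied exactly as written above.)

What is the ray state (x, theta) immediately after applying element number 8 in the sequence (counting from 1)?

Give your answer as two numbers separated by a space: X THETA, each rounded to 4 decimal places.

Initial: x=-8.0000 theta=0.0000
After 1 (propagate distance d=29): x=-8.0000 theta=0.0000
After 2 (thin lens f=17): x=-8.0000 theta=8/17 (≈0.4706)
After 3 (propagate distance d=12): x=-40/17 (≈-2.3529) theta=8/17 (≈0.4706)
After 4 (thin lens f=-43): x=-40/17 (≈-2.3529) theta=304/731 (≈0.4159)
After 5 (propagate distance d=32): x=8008/731 (≈10.9549) theta=304/731 (≈0.4159)
After 6 (thin lens f=16): x=8008/731 (≈10.9549) theta=-393/1462 (≈-0.2688)
After 7 (propagate distance d=28): x=2506/731 (≈3.4282) theta=-393/1462 (≈-0.2688)
After 8 (curved mirror R=113): x=2506/731 (≈3.4282) theta=-54433/165206 (≈-0.3295)
Rounded to 4 decimal places: x = 3.4282, theta = -0.3295

Answer: 3.4282 -0.3295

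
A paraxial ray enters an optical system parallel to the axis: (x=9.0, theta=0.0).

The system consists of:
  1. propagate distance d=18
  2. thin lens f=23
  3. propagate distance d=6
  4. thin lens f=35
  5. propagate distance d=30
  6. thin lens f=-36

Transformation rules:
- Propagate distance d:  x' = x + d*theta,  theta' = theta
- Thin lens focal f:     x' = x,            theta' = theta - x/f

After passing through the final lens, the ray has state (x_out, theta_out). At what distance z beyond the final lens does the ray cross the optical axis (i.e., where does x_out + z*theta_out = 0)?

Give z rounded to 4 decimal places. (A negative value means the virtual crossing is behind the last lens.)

Answer: -12.2453

Derivation:
Initial: x=9.0000 theta=0.0000
After 1 (propagate distance d=18): x=9.0000 theta=0.0000
After 2 (thin lens f=23): x=9.0000 theta=-9/23 (≈-0.3913)
After 3 (propagate distance d=6): x=153/23 (≈6.6522) theta=-9/23 (≈-0.3913)
After 4 (thin lens f=35): x=153/23 (≈6.6522) theta=-468/805 (≈-0.5814)
After 5 (propagate distance d=30): x=-1737/161 (≈-10.7888) theta=-468/805 (≈-0.5814)
After 6 (thin lens f=-36): x=-1737/161 (≈-10.7888) theta=-2837/3220 (≈-0.8811)
z_focus = -x_out/theta_out = -(-1737/161)/(-2837/3220) = -34740/2837 ≈ -12.2453
Rounded to 4 decimal places: z = -12.2453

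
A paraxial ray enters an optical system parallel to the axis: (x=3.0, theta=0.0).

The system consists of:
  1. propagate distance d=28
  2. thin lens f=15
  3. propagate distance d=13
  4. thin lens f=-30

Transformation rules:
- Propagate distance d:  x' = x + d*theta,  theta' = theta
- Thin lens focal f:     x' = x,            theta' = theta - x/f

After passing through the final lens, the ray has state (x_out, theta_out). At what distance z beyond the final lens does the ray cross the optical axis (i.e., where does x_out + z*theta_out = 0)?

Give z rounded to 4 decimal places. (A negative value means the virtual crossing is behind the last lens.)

Answer: 2.1429

Derivation:
Initial: x=3.0000 theta=0.0000
After 1 (propagate distance d=28): x=3.0000 theta=0.0000
After 2 (thin lens f=15): x=3.0000 theta=-0.2000
After 3 (propagate distance d=13): x=0.4000 theta=-0.2000
After 4 (thin lens f=-30): x=0.4000 theta=-14/75 (≈-0.1867)
z_focus = -x_out/theta_out = -(0.4000)/(-14/75) = 15/7 ≈ 2.1429
Rounded to 4 decimal places: z = 2.1429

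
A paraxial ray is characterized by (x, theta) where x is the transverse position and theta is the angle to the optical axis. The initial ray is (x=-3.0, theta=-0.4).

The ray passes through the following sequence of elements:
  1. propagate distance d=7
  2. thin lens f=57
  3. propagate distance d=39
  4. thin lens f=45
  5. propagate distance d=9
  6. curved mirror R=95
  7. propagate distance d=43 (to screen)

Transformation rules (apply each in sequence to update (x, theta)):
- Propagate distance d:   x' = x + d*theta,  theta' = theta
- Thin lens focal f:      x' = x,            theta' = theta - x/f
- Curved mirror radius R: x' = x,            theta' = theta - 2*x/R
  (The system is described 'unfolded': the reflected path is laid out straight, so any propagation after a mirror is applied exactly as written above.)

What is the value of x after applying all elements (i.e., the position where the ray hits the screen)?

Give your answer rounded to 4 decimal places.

Answer: 2.2569

Derivation:
Initial: x=-3.0000 theta=-0.4000
After 1 (propagate distance d=7): x=-5.8000 theta=-0.4000
After 2 (thin lens f=57): x=-5.8000 theta=-17/57 (≈-0.2982)
After 3 (propagate distance d=39): x=-1656/95 (≈-17.4316) theta=-17/57 (≈-0.2982)
After 4 (thin lens f=45): x=-1656/95 (≈-17.4316) theta=127/1425 (≈0.0891)
After 5 (propagate distance d=9): x=-7899/475 (≈-16.6295) theta=127/1425 (≈0.0891)
After 6 (curved mirror R=95): x=-7899/475 (≈-16.6295) theta=59459/135375 (≈0.4392)
After 7 (propagate distance d=43 (to screen)): x=305522/135375 (≈2.2569) theta=59459/135375 (≈0.4392)
Rounded to 4 decimal places: x = 2.2569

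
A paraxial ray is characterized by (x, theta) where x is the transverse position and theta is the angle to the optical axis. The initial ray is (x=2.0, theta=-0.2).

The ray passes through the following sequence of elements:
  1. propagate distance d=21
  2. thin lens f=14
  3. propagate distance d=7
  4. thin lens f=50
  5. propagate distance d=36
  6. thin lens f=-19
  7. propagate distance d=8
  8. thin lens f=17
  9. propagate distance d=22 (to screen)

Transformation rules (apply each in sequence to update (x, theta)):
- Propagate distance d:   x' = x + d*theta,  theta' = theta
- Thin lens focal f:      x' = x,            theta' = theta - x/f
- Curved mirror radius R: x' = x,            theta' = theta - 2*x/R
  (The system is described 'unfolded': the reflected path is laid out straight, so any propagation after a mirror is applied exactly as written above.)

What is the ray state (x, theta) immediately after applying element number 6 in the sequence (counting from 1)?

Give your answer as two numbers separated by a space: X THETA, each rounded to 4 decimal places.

Initial: x=2.0000 theta=-0.2000
After 1 (propagate distance d=21): x=-2.2000 theta=-0.2000
After 2 (thin lens f=14): x=-2.2000 theta=-3/70 (≈-0.0429)
After 3 (propagate distance d=7): x=-2.5000 theta=-3/70 (≈-0.0429)
After 4 (thin lens f=50): x=-2.5000 theta=1/140 (≈0.0071)
After 5 (propagate distance d=36): x=-157/70 (≈-2.2429) theta=1/140 (≈0.0071)
After 6 (thin lens f=-19): x=-157/70 (≈-2.2429) theta=-59/532 (≈-0.1109)
Rounded to 4 decimal places: x = -2.2429, theta = -0.1109

Answer: -2.2429 -0.1109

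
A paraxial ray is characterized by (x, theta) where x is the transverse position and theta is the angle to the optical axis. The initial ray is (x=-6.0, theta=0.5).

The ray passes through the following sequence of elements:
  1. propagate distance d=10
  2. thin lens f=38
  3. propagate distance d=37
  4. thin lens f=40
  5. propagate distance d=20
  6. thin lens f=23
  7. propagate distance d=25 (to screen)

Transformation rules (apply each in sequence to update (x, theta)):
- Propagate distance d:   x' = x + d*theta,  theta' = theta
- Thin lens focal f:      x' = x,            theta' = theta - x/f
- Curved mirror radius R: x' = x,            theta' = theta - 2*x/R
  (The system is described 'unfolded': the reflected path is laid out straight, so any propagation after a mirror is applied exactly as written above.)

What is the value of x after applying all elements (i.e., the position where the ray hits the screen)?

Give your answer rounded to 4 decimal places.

Answer: -0.1067

Derivation:
Initial: x=-6.0000 theta=0.5000
After 1 (propagate distance d=10): x=-1.0000 theta=0.5000
After 2 (thin lens f=38): x=-1.0000 theta=10/19 (≈0.5263)
After 3 (propagate distance d=37): x=351/19 (≈18.4737) theta=10/19 (≈0.5263)
After 4 (thin lens f=40): x=351/19 (≈18.4737) theta=49/760 (≈0.0645)
After 5 (propagate distance d=20): x=751/38 (≈19.7632) theta=49/760 (≈0.0645)
After 6 (thin lens f=23): x=751/38 (≈19.7632) theta=-13893/17480 (≈-0.7948)
After 7 (propagate distance d=25 (to screen)): x=-373/3496 (≈-0.1067) theta=-13893/17480 (≈-0.7948)
Rounded to 4 decimal places: x = -0.1067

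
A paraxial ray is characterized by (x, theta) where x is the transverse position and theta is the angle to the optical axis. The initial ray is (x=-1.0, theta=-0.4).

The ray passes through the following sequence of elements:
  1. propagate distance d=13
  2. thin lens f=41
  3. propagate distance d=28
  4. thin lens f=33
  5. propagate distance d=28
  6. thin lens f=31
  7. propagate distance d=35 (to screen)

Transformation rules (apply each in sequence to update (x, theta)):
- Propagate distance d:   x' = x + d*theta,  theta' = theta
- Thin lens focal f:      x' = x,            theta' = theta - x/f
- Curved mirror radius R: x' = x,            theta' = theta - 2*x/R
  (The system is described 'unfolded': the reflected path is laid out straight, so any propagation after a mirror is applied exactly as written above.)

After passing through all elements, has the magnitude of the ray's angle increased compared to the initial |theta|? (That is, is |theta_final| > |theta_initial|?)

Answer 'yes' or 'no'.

Answer: yes

Derivation:
Initial: x=-1.0000 theta=-0.4000
After 1 (propagate distance d=13): x=-6.2000 theta=-0.4000
After 2 (thin lens f=41): x=-6.2000 theta=-51/205 (≈-0.2488)
After 3 (propagate distance d=28): x=-2699/205 (≈-13.1659) theta=-51/205 (≈-0.2488)
After 4 (thin lens f=33): x=-2699/205 (≈-13.1659) theta=1016/6765 (≈0.1502)
After 5 (propagate distance d=28): x=-60619/6765 (≈-8.9607) theta=1016/6765 (≈0.1502)
After 6 (thin lens f=31): x=-60619/6765 (≈-8.9607) theta=6141/13981 (≈0.4392)
After 7 (propagate distance d=35 (to screen)): x=1344836/209715 (≈6.4127) theta=6141/13981 (≈0.4392)
|theta_initial|=0.4000 |theta_final|=6141/13981 (≈0.4392) -> increased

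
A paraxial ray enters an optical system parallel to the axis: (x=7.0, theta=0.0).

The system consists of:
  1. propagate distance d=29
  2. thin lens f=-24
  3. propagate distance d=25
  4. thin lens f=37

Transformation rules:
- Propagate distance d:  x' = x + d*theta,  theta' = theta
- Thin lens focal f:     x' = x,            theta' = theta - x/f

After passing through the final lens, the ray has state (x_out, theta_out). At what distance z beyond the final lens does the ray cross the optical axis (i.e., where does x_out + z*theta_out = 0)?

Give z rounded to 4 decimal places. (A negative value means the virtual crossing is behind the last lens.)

Answer: 151.0833

Derivation:
Initial: x=7.0000 theta=0.0000
After 1 (propagate distance d=29): x=7.0000 theta=0.0000
After 2 (thin lens f=-24): x=7.0000 theta=7/24 (≈0.2917)
After 3 (propagate distance d=25): x=343/24 (≈14.2917) theta=7/24 (≈0.2917)
After 4 (thin lens f=37): x=343/24 (≈14.2917) theta=-7/74 (≈-0.0946)
z_focus = -x_out/theta_out = -(343/24)/(-7/74) = 1813/12 ≈ 151.0833
Rounded to 4 decimal places: z = 151.0833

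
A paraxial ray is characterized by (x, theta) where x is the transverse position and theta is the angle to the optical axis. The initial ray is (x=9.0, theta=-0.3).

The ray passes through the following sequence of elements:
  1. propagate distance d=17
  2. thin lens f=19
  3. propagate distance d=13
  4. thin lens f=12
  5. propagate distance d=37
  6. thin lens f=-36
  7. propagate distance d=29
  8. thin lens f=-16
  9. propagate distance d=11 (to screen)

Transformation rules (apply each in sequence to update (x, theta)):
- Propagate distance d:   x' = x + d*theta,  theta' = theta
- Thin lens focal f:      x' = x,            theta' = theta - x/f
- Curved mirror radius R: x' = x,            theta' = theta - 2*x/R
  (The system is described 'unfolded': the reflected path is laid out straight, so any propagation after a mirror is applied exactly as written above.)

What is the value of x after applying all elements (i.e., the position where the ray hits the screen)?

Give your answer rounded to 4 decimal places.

Initial: x=9.0000 theta=-0.3000
After 1 (propagate distance d=17): x=3.9000 theta=-0.3000
After 2 (thin lens f=19): x=3.9000 theta=-48/95 (≈-0.5053)
After 3 (propagate distance d=13): x=-507/190 (≈-2.6684) theta=-48/95 (≈-0.5053)
After 4 (thin lens f=12): x=-507/190 (≈-2.6684) theta=-43/152 (≈-0.2829)
After 5 (propagate distance d=37): x=-9983/760 (≈-13.1355) theta=-43/152 (≈-0.2829)
After 6 (thin lens f=-36): x=-9983/760 (≈-13.1355) theta=-17723/27360 (≈-0.6478)
After 7 (propagate distance d=29): x=-174671/5472 (≈-31.9209) theta=-17723/27360 (≈-0.6478)
After 8 (thin lens f=-16): x=-174671/5472 (≈-31.9209) theta=-128547/48640 (≈-2.6428)
After 9 (propagate distance d=11 (to screen)): x=-26699833/437760 (≈-60.9919) theta=-128547/48640 (≈-2.6428)
Rounded to 4 decimal places: x = -60.9919

Answer: -60.9919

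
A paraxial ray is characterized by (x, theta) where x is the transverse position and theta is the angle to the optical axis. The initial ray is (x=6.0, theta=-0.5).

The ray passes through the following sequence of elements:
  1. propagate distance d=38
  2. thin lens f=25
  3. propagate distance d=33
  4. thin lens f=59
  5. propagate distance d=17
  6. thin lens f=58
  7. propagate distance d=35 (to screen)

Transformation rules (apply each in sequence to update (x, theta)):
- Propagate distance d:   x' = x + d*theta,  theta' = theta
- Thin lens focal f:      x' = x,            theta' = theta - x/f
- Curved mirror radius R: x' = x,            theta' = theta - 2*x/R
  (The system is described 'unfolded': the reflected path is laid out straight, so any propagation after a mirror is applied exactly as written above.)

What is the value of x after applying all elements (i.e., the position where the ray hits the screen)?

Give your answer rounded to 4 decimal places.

Answer: 4.6717

Derivation:
Initial: x=6.0000 theta=-0.5000
After 1 (propagate distance d=38): x=-13.0000 theta=-0.5000
After 2 (thin lens f=25): x=-13.0000 theta=0.0200
After 3 (propagate distance d=33): x=-12.3400 theta=0.0200
After 4 (thin lens f=59): x=-12.3400 theta=338/1475 (≈0.2292)
After 5 (propagate distance d=17): x=-24911/2950 (≈-8.4444) theta=338/1475 (≈0.2292)
After 6 (thin lens f=58): x=-24911/2950 (≈-8.4444) theta=2211/5900 (≈0.3747)
After 7 (propagate distance d=35 (to screen)): x=27563/5900 (≈4.6717) theta=2211/5900 (≈0.3747)
Rounded to 4 decimal places: x = 4.6717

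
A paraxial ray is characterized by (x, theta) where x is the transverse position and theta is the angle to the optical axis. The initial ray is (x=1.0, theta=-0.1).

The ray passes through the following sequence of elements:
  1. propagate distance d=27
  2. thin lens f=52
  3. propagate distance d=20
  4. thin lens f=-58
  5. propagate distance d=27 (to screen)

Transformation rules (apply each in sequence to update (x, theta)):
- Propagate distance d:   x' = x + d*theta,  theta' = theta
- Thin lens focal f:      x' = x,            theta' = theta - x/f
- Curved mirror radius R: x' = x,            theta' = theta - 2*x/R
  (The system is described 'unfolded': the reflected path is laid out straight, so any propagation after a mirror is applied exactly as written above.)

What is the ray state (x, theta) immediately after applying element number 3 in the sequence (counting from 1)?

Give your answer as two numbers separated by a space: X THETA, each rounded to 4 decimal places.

Initial: x=1.0000 theta=-0.1000
After 1 (propagate distance d=27): x=-1.7000 theta=-0.1000
After 2 (thin lens f=52): x=-1.7000 theta=-7/104 (≈-0.0673)
After 3 (propagate distance d=20): x=-198/65 (≈-3.0462) theta=-7/104 (≈-0.0673)
Rounded to 4 decimal places: x = -3.0462, theta = -0.0673

Answer: -3.0462 -0.0673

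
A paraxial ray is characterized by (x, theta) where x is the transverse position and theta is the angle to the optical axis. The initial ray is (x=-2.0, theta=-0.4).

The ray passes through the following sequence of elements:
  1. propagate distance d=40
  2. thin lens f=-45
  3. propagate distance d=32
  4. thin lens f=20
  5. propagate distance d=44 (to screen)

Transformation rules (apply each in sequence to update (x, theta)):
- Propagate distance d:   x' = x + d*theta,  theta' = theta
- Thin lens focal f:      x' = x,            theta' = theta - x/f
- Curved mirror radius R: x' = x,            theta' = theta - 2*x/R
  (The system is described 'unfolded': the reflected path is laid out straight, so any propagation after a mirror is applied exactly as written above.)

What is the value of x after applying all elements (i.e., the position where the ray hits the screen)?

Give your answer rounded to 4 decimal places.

Initial: x=-2.0000 theta=-0.4000
After 1 (propagate distance d=40): x=-18.0000 theta=-0.4000
After 2 (thin lens f=-45): x=-18.0000 theta=-0.8000
After 3 (propagate distance d=32): x=-43.6000 theta=-0.8000
After 4 (thin lens f=20): x=-43.6000 theta=1.3800
After 5 (propagate distance d=44 (to screen)): x=17.1200 theta=1.3800
Rounded to 4 decimal places: x = 17.1200

Answer: 17.1200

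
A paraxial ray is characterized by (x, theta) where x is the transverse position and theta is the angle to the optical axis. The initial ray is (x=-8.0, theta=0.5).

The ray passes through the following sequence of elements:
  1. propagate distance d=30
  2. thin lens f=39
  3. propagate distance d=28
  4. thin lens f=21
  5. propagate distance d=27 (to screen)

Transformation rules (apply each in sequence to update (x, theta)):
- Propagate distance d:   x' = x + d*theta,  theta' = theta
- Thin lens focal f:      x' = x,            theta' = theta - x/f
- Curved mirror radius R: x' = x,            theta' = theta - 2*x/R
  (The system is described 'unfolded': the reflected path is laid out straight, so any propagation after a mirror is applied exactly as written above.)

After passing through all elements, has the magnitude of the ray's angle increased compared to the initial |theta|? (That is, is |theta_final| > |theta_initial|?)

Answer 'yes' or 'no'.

Answer: no

Derivation:
Initial: x=-8.0000 theta=0.5000
After 1 (propagate distance d=30): x=7.0000 theta=0.5000
After 2 (thin lens f=39): x=7.0000 theta=25/78 (≈0.3205)
After 3 (propagate distance d=28): x=623/39 (≈15.9744) theta=25/78 (≈0.3205)
After 4 (thin lens f=21): x=623/39 (≈15.9744) theta=-103/234 (≈-0.4402)
After 5 (propagate distance d=27 (to screen)): x=319/78 (≈4.0897) theta=-103/234 (≈-0.4402)
|theta_initial|=0.5000 |theta_final|=103/234 (≈0.4402) -> not increased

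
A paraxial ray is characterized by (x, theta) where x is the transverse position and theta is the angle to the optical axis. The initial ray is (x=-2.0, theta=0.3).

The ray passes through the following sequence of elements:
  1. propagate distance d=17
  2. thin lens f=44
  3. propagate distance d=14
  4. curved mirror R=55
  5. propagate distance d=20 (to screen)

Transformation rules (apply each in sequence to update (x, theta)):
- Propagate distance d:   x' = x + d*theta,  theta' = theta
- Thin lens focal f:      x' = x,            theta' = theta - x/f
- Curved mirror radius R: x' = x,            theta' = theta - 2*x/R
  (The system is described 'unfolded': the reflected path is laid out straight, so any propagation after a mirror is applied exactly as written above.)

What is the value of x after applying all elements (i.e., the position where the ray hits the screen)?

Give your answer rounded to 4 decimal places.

Answer: 6.3128

Derivation:
Initial: x=-2.0000 theta=0.3000
After 1 (propagate distance d=17): x=3.1000 theta=0.3000
After 2 (thin lens f=44): x=3.1000 theta=101/440 (≈0.2295)
After 3 (propagate distance d=14): x=1389/220 (≈6.3136) theta=101/440 (≈0.2295)
After 4 (curved mirror R=55): x=1389/220 (≈6.3136) theta=-1/24200 (≈0.0000)
After 5 (propagate distance d=20 (to screen)): x=15277/2420 (≈6.3128) theta=-1/24200 (≈0.0000)
Rounded to 4 decimal places: x = 6.3128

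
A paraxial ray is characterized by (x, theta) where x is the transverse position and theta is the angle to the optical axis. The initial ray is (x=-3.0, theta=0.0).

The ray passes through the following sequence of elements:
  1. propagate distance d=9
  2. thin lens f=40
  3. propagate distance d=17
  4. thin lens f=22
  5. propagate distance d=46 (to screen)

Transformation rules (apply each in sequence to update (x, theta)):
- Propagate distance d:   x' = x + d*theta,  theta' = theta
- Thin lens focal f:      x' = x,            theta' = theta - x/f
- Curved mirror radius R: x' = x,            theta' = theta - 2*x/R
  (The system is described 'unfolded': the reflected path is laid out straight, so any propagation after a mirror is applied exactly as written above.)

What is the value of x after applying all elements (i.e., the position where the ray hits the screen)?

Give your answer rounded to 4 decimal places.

Initial: x=-3.0000 theta=0.0000
After 1 (propagate distance d=9): x=-3.0000 theta=0.0000
After 2 (thin lens f=40): x=-3.0000 theta=0.0750
After 3 (propagate distance d=17): x=-1.7250 theta=0.0750
After 4 (thin lens f=22): x=-1.7250 theta=27/176 (≈0.1534)
After 5 (propagate distance d=46 (to screen)): x=1173/220 (≈5.3318) theta=27/176 (≈0.1534)
Rounded to 4 decimal places: x = 5.3318

Answer: 5.3318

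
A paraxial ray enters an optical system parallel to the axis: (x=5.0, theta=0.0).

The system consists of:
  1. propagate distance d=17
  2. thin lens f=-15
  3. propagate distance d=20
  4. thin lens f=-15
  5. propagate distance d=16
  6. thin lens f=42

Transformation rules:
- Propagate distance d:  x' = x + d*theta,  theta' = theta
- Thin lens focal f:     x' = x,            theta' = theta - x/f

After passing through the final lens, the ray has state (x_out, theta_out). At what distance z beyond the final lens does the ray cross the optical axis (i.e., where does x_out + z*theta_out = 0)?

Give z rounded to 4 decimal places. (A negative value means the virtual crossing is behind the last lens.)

Answer: -71.8065

Derivation:
Initial: x=5.0000 theta=0.0000
After 1 (propagate distance d=17): x=5.0000 theta=0.0000
After 2 (thin lens f=-15): x=5.0000 theta=1/3 (≈0.3333)
After 3 (propagate distance d=20): x=35/3 (≈11.6667) theta=1/3 (≈0.3333)
After 4 (thin lens f=-15): x=35/3 (≈11.6667) theta=10/9 (≈1.1111)
After 5 (propagate distance d=16): x=265/9 (≈29.4444) theta=10/9 (≈1.1111)
After 6 (thin lens f=42): x=265/9 (≈29.4444) theta=155/378 (≈0.4101)
z_focus = -x_out/theta_out = -(265/9)/(155/378) = -2226/31 ≈ -71.8065
Rounded to 4 decimal places: z = -71.8065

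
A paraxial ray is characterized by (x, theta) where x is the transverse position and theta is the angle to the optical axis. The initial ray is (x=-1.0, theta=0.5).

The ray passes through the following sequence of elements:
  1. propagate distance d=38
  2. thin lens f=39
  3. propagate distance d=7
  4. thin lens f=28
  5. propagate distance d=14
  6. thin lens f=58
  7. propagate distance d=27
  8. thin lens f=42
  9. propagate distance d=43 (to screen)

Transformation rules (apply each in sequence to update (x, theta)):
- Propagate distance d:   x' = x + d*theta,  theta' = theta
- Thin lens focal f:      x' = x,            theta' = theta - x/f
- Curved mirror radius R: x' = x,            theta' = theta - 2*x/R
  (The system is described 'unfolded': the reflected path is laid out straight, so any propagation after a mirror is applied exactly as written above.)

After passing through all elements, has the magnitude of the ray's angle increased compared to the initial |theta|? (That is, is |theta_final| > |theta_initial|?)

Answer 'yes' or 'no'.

Initial: x=-1.0000 theta=0.5000
After 1 (propagate distance d=38): x=18.0000 theta=0.5000
After 2 (thin lens f=39): x=18.0000 theta=1/26 (≈0.0385)
After 3 (propagate distance d=7): x=475/26 (≈18.2692) theta=1/26 (≈0.0385)
After 4 (thin lens f=28): x=475/26 (≈18.2692) theta=-447/728 (≈-0.6140)
After 5 (propagate distance d=14): x=503/52 (≈9.6731) theta=-447/728 (≈-0.6140)
After 6 (thin lens f=58): x=503/52 (≈9.6731) theta=-317/406 (≈-0.7808)
After 7 (propagate distance d=27): x=-120425/10556 (≈-11.4082) theta=-317/406 (≈-0.7808)
After 8 (thin lens f=42): x=-120425/10556 (≈-11.4082) theta=-225739/443352 (≈-0.5092)
After 9 (propagate distance d=43 (to screen)): x=-14764627/443352 (≈-33.3023) theta=-225739/443352 (≈-0.5092)
|theta_initial|=0.5000 |theta_final|=225739/443352 (≈0.5092) -> increased

Answer: yes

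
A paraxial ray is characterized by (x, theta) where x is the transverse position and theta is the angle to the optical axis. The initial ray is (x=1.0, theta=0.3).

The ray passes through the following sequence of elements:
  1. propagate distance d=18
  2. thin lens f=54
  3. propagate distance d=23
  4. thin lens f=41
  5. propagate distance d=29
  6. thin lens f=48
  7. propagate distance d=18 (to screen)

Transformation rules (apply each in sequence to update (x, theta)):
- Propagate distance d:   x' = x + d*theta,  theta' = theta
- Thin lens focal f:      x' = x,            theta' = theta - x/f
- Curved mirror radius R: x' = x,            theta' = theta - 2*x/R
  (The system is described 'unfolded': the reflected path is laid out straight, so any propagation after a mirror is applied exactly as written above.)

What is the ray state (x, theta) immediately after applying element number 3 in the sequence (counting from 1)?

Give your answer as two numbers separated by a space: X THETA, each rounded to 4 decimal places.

Initial: x=1.0000 theta=0.3000
After 1 (propagate distance d=18): x=6.4000 theta=0.3000
After 2 (thin lens f=54): x=6.4000 theta=49/270 (≈0.1815)
After 3 (propagate distance d=23): x=571/54 (≈10.5741) theta=49/270 (≈0.1815)
Rounded to 4 decimal places: x = 10.5741, theta = 0.1815

Answer: 10.5741 0.1815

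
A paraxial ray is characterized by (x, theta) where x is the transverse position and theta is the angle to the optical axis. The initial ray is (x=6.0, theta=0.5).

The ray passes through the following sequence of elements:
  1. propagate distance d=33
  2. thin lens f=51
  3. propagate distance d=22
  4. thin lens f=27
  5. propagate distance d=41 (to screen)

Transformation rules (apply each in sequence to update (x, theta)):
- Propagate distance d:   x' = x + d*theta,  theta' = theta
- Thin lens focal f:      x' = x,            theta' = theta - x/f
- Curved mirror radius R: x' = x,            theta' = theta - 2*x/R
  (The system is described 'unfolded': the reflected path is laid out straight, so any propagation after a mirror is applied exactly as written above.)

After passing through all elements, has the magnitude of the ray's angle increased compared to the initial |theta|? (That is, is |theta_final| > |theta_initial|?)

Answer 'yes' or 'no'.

Initial: x=6.0000 theta=0.5000
After 1 (propagate distance d=33): x=22.5000 theta=0.5000
After 2 (thin lens f=51): x=22.5000 theta=1/17 (≈0.0588)
After 3 (propagate distance d=22): x=809/34 (≈23.7941) theta=1/17 (≈0.0588)
After 4 (thin lens f=27): x=809/34 (≈23.7941) theta=-755/918 (≈-0.8224)
After 5 (propagate distance d=41 (to screen)): x=-268/27 (≈-9.9259) theta=-755/918 (≈-0.8224)
|theta_initial|=0.5000 |theta_final|=755/918 (≈0.8224) -> increased

Answer: yes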